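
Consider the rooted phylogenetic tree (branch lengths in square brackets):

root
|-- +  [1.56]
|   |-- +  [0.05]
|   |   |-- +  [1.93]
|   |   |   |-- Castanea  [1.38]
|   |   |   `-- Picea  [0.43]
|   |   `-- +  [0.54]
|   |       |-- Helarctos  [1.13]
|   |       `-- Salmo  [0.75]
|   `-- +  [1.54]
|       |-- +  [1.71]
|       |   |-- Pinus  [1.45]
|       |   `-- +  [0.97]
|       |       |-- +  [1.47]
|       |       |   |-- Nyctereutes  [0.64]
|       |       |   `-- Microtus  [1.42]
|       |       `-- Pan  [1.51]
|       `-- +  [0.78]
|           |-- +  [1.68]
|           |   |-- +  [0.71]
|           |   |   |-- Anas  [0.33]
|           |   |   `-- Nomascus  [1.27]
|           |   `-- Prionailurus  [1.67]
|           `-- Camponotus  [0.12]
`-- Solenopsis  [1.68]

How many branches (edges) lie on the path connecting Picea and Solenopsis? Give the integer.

The MRCA of Picea and Solenopsis is the root of the tree.
From Picea up to that node: 4 branches. From Solenopsis up to the same node: 1 branch. Total: 4 + 1 = 5.

5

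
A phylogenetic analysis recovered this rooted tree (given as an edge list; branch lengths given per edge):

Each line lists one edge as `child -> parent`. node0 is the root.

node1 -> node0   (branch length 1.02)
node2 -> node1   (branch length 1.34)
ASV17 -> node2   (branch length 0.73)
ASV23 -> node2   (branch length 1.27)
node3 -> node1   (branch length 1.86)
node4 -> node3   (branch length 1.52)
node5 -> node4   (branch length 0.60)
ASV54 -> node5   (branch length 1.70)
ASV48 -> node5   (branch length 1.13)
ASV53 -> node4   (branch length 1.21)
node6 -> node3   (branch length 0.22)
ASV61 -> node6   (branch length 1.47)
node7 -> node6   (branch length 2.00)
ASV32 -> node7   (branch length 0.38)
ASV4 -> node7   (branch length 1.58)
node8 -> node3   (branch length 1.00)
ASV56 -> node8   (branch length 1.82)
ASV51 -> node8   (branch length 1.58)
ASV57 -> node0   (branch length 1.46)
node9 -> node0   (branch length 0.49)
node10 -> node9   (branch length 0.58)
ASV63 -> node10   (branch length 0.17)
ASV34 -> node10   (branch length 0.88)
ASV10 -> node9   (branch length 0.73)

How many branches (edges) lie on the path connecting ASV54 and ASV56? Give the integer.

5

The MRCA of ASV54 and ASV56 is the node subtending (((ASV54,ASV48),ASV53),(ASV61,(ASV32,ASV4)),(ASV56,ASV51)).
From ASV54 up to that node: 3 branches. From ASV56 up to the same node: 2 branches. Total: 3 + 2 = 5.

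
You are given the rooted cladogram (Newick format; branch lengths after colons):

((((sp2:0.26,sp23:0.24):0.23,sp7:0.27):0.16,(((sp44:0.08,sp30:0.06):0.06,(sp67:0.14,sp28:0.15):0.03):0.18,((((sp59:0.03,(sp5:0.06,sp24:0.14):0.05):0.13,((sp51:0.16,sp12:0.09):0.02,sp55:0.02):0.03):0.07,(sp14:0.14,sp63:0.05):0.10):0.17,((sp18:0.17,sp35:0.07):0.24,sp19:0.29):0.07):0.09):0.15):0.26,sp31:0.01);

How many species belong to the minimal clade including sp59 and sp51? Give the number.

The MRCA of sp59 and sp51 is the node subtending ((sp59,(sp5,sp24)),((sp51,sp12),sp55)).
That clade contains 6 terminal taxa: sp12, sp24, sp5, sp51, sp55, sp59.

6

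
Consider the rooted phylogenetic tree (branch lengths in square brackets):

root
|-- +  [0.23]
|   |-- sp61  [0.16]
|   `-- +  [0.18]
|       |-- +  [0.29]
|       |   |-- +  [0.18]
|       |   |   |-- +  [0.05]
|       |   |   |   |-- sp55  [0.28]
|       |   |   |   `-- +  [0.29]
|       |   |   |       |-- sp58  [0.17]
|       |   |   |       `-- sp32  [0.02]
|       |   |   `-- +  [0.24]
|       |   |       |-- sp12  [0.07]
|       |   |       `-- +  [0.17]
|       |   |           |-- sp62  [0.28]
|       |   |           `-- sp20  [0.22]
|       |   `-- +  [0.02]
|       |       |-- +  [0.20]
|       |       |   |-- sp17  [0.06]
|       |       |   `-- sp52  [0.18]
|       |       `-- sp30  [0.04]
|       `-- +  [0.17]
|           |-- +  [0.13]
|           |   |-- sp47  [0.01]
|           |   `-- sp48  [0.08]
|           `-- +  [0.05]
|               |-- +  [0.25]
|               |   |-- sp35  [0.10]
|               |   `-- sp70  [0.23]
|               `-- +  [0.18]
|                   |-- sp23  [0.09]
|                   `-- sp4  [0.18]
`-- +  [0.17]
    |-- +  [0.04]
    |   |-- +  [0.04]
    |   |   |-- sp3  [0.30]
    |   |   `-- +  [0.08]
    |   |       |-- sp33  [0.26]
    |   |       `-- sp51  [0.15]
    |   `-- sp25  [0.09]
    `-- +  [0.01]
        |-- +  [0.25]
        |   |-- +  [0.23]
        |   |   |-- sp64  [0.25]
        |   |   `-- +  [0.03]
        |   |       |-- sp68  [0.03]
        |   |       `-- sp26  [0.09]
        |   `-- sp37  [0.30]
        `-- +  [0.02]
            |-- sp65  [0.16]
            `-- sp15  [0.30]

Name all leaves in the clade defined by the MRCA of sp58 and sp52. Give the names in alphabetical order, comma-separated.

sp12, sp17, sp20, sp30, sp32, sp52, sp55, sp58, sp62

Tracing sp58: it sits inside (sp58,sp32).
Tracing sp52: it sits inside (sp17,sp52).
The smallest clade enclosing both is (((sp55,(sp58,sp32)),(sp12,(sp62,sp20))),((sp17,sp52),sp30)); the answer is its 9 terminal taxa in alphabetical order.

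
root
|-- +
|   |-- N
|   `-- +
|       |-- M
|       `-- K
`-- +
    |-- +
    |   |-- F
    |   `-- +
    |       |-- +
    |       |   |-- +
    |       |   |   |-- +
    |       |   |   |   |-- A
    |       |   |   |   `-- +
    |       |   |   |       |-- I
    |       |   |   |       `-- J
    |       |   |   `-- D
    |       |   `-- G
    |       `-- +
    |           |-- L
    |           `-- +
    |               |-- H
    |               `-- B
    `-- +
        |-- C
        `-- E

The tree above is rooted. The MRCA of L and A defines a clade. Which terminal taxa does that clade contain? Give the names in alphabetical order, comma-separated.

A, B, D, G, H, I, J, L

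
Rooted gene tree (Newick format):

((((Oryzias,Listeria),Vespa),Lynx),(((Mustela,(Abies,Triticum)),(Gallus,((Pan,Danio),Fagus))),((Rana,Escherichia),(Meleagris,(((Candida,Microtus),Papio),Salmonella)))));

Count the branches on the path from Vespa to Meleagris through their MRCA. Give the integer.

The MRCA of Vespa and Meleagris is the root of the tree.
From Vespa up to that node: 3 branches. From Meleagris up to the same node: 4 branches. Total: 3 + 4 = 7.

7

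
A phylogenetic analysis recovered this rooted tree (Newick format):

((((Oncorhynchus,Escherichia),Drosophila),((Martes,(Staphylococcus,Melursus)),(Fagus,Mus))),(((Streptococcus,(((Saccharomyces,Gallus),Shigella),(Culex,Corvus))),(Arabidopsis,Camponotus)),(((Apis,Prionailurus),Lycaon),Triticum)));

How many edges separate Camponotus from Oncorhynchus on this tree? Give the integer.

8

The MRCA of Camponotus and Oncorhynchus is the root of the tree.
From Camponotus up to that node: 4 branches. From Oncorhynchus up to the same node: 4 branches. Total: 4 + 4 = 8.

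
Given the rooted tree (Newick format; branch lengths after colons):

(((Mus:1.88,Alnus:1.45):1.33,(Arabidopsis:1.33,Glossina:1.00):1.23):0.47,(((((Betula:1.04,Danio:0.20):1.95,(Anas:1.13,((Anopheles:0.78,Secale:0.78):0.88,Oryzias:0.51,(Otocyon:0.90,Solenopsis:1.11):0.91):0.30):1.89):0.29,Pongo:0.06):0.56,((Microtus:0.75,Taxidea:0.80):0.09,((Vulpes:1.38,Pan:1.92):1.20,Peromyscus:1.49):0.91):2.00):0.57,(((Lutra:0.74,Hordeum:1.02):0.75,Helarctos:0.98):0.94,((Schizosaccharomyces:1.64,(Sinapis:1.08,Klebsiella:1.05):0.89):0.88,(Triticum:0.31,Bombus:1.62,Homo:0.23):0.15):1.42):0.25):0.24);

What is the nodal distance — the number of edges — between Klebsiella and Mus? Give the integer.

9

The MRCA of Klebsiella and Mus is the root of the tree.
From Klebsiella up to that node: 6 branches. From Mus up to the same node: 3 branches. Total: 6 + 3 = 9.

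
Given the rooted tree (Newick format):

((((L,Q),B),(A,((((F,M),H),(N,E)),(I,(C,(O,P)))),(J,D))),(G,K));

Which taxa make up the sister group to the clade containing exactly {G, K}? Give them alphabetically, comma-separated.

A, B, C, D, E, F, H, I, J, L, M, N, O, P, Q

The clade containing exactly {G, K} attaches directly to the root of the tree.
The other lineage descending from that same node — the sister group — is (((L,Q),B),(A,((((F,M),H),(N,E)),(I,(C,(O,P)))),(J,D))); its 15 tips in alphabetical order are the answer.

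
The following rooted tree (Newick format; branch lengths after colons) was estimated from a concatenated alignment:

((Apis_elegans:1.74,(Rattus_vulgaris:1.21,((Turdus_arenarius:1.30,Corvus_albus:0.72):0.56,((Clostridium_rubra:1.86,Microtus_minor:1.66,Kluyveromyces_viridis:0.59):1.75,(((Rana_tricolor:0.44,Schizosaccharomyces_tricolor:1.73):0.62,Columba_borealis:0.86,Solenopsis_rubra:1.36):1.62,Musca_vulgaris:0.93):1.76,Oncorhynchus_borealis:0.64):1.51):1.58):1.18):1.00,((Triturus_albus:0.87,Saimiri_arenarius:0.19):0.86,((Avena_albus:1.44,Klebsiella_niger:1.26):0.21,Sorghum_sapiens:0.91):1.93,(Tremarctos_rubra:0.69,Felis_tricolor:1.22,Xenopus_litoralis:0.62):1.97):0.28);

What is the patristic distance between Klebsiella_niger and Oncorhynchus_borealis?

The path runs Klebsiella_niger → … → MRCA → … → Oncorhynchus_borealis; the MRCA is the root of the tree.
Branch lengths along that path: 1.26 + 0.21 + 1.93 + 0.28 + 1.00 + 1.18 + 1.58 + 1.51 + 0.64 = 9.59.

9.59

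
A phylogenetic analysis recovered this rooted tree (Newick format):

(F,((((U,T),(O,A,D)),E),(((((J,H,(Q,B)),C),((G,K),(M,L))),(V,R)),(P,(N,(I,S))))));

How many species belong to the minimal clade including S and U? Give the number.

21

The MRCA of S and U is the node subtending ((((U,T),(O,A,D)),E),(((((J,H,(Q,B)),C),((G,K),(M,L))),(V,R)),(P,(N,(I,S))))).
That clade contains 21 terminal taxa: A, B, C, D, E, G, H, I, J, K, L, M, N, O, P, Q, R, S, T, U, V.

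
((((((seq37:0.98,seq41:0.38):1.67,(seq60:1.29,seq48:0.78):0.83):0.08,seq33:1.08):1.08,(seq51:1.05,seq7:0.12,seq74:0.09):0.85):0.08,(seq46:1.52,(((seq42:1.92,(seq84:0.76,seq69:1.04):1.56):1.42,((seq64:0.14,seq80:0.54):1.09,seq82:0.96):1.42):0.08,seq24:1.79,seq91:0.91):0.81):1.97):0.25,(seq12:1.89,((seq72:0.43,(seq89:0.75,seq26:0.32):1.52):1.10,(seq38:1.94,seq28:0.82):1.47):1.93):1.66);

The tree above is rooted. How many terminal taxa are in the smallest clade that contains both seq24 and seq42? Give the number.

8

The MRCA of seq24 and seq42 is the node subtending (((seq42,(seq84,seq69)),((seq64,seq80),seq82)),seq24,seq91).
That clade contains 8 terminal taxa: seq24, seq42, seq64, seq69, seq80, seq82, seq84, seq91.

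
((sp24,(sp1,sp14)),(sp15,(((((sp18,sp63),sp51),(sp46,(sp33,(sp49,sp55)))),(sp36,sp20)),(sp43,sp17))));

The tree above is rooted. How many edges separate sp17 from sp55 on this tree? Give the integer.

8

The MRCA of sp17 and sp55 is the node subtending (((((sp18,sp63),sp51),(sp46,(sp33,(sp49,sp55)))),(sp36,sp20)),(sp43,sp17)).
From sp17 up to that node: 2 branches. From sp55 up to the same node: 6 branches. Total: 2 + 6 = 8.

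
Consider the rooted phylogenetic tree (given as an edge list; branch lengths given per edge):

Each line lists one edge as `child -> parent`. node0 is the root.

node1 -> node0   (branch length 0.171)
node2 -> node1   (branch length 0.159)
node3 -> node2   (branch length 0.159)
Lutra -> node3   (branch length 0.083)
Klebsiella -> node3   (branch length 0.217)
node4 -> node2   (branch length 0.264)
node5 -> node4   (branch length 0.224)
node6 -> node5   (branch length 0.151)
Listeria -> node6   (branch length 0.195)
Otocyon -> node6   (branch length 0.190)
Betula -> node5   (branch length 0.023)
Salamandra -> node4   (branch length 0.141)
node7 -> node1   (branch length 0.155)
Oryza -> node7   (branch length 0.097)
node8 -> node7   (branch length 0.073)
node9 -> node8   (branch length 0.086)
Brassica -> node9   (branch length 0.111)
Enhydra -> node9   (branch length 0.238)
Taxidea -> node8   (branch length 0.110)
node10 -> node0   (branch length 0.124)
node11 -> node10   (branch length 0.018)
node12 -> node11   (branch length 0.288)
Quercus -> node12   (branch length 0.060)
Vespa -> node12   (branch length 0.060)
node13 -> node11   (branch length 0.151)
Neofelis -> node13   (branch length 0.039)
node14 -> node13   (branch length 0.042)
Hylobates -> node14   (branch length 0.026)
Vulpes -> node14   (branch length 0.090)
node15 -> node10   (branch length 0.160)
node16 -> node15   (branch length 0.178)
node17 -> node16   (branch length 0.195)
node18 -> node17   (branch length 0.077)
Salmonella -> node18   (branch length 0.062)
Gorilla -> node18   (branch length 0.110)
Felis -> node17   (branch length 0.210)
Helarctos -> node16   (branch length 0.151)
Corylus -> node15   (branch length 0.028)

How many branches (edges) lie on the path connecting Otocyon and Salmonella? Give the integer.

The MRCA of Otocyon and Salmonella is the root of the tree.
From Otocyon up to that node: 6 branches. From Salmonella up to the same node: 6 branches. Total: 6 + 6 = 12.

12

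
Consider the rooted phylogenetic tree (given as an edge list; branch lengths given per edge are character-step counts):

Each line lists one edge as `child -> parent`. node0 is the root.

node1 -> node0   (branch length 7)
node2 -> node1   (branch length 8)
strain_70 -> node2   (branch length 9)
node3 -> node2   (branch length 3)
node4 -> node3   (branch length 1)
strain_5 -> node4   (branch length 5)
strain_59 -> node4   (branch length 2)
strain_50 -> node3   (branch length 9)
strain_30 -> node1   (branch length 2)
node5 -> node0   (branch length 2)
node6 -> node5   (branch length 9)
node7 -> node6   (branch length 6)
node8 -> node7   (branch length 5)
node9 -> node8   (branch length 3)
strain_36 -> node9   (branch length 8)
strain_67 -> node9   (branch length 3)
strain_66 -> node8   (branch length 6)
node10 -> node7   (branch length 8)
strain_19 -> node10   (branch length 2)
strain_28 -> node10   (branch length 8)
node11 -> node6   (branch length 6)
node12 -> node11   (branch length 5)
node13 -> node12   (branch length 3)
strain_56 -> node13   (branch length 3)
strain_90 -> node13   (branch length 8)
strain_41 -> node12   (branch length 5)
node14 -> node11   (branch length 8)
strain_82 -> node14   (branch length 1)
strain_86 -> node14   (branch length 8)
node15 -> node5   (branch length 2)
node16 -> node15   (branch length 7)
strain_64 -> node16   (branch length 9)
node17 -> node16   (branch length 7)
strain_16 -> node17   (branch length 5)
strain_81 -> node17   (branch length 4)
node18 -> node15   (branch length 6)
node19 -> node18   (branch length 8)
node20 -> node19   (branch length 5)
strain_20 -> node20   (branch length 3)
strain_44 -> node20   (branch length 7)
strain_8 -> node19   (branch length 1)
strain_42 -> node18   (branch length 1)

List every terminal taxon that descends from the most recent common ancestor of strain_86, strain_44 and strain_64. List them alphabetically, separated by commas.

strain_16, strain_19, strain_20, strain_28, strain_36, strain_41, strain_42, strain_44, strain_56, strain_64, strain_66, strain_67, strain_8, strain_81, strain_82, strain_86, strain_90

Tracing strain_86: it sits inside (strain_82,strain_86).
Tracing strain_44: it sits inside (strain_20,strain_44).
Tracing strain_64: it sits inside (strain_64,(strain_16,strain_81)).
The smallest clade enclosing all 3 is (((((strain_36,strain_67),strain_66),(strain_19,strain_28)),(((strain_56,strain_90),strain_41),(strain_82,strain_86))),((strain_64,(strain_16,strain_81)),(((strain_20,strain_44),strain_8),strain_42))); the answer is its 17 terminal taxa in alphabetical order.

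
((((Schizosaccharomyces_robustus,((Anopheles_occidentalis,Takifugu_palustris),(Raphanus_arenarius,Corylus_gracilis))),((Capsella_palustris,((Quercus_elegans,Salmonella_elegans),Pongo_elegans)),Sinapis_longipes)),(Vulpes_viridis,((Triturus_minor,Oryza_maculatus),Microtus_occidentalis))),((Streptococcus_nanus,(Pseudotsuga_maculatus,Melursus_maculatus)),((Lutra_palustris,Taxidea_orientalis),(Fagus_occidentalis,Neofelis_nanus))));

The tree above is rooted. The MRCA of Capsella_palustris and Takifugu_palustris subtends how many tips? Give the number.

10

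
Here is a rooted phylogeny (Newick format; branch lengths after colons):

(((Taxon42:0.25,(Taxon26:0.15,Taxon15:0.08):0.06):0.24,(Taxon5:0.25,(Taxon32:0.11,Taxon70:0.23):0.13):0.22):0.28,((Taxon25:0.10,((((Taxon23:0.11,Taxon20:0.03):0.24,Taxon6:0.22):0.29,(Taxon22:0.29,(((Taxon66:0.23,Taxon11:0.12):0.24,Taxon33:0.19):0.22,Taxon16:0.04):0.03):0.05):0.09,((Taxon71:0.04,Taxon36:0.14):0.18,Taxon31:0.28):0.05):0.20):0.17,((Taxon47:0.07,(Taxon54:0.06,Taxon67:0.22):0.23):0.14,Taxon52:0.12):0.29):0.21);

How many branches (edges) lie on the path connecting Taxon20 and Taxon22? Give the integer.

The MRCA of Taxon20 and Taxon22 is the node subtending (((Taxon23,Taxon20),Taxon6),(Taxon22,(((Taxon66,Taxon11),Taxon33),Taxon16))).
From Taxon20 up to that node: 3 branches. From Taxon22 up to the same node: 2 branches. Total: 3 + 2 = 5.

5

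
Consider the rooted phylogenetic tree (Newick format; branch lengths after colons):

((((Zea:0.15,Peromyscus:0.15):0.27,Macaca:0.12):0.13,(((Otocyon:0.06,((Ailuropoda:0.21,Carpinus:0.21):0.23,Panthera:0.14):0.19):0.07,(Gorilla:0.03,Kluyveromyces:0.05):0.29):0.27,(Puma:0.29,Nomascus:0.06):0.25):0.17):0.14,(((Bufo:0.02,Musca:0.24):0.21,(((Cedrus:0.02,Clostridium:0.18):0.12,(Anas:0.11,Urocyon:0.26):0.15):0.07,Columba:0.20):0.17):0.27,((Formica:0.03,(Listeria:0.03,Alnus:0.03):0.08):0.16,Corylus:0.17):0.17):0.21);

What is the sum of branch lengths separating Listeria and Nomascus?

1.27

The path runs Listeria → … → MRCA → … → Nomascus; the MRCA is the root of the tree.
Branch lengths along that path: 0.03 + 0.08 + 0.16 + 0.17 + 0.21 + 0.14 + 0.17 + 0.25 + 0.06 = 1.27.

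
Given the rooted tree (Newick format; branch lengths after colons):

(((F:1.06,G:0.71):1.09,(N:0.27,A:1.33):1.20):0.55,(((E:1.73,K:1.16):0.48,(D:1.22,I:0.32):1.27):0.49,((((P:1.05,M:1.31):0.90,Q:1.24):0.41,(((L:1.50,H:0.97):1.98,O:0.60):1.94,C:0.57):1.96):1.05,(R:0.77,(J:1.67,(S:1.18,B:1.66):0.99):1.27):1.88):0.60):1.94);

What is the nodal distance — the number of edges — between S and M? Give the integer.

8

The MRCA of S and M is the node subtending ((((P,M),Q),(((L,H),O),C)),(R,(J,(S,B)))).
From S up to that node: 4 branches. From M up to the same node: 4 branches. Total: 4 + 4 = 8.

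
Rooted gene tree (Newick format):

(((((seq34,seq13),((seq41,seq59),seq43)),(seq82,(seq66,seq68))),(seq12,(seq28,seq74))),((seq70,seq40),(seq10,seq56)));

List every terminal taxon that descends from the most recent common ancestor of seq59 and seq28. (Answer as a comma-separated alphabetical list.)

seq12, seq13, seq28, seq34, seq41, seq43, seq59, seq66, seq68, seq74, seq82

Tracing seq59: it sits inside (seq41,seq59).
Tracing seq28: it sits inside (seq28,seq74).
The smallest clade enclosing both is ((((seq34,seq13),((seq41,seq59),seq43)),(seq82,(seq66,seq68))),(seq12,(seq28,seq74))); the answer is its 11 terminal taxa in alphabetical order.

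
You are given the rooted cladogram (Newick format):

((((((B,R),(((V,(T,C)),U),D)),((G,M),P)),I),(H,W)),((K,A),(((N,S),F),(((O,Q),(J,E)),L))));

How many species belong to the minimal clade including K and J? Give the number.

10

The MRCA of K and J is the node subtending ((K,A),(((N,S),F),(((O,Q),(J,E)),L))).
That clade contains 10 terminal taxa: A, E, F, J, K, L, N, O, Q, S.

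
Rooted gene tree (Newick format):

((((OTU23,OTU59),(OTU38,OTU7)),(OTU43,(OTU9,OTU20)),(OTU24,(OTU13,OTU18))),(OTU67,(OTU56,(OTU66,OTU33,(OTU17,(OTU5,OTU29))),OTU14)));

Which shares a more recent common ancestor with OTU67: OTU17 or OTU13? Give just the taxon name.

The MRCA of OTU67 and OTU17 subtends (OTU67,(OTU56,(OTU66,OTU33,(OTU17,(OTU5,OTU29))),OTU14)) (8 taxa).
The MRCA of OTU67 and OTU13 is the root, subtending the entire tree (18 taxa).
The first is nested inside the second, so OTU67 shares a more recent common ancestor with OTU17.

OTU17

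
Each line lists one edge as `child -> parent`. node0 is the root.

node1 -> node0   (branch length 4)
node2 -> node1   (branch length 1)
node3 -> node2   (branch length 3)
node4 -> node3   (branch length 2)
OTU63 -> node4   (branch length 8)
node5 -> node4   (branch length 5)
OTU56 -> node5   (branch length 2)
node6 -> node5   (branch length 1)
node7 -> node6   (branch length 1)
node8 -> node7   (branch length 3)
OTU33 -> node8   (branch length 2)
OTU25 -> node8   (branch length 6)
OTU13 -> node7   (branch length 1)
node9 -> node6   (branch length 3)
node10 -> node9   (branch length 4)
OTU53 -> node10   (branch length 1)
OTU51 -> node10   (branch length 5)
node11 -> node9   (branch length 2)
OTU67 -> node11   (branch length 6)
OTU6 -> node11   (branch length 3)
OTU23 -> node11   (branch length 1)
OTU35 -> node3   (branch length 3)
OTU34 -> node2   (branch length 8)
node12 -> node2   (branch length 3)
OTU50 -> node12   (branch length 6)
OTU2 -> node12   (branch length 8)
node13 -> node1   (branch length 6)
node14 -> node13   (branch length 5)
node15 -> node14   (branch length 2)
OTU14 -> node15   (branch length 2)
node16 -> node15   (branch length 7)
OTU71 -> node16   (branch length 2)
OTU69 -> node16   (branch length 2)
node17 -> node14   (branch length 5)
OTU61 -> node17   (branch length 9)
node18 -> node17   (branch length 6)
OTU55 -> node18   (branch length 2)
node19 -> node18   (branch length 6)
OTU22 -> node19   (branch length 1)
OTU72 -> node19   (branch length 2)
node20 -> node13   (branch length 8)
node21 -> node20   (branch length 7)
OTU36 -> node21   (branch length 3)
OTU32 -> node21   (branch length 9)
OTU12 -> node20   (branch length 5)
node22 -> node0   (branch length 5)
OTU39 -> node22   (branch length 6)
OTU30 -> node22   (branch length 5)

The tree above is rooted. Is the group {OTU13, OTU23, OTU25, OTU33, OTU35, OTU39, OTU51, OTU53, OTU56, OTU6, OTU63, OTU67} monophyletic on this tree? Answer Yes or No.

The MRCA of the listed taxa is the root, so the smallest clade containing them is the whole tree.
That clade also contains OTU12, OTU14, OTU2, OTU22, OTU30, OTU32, OTU34, OTU36, OTU50, OTU55, OTU61, OTU69, OTU71, OTU72, which are not in the proposed group, so the group is not monophyletic.

No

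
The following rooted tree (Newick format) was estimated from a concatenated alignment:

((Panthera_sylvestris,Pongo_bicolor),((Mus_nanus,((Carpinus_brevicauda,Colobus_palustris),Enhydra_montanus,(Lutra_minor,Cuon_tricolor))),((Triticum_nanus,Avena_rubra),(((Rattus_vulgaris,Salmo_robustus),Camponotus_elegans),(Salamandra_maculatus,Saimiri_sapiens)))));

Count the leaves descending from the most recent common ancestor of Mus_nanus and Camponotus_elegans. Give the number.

The MRCA of Mus_nanus and Camponotus_elegans is the node subtending ((Mus_nanus,((Carpinus_brevicauda,Colobus_palustris),Enhydra_montanus,(Lutra_minor,Cuon_tricolor))),((Triticum_nanus,Avena_rubra),(((Rattus_vulgaris,Salmo_robustus),Camponotus_elegans),(Salamandra_maculatus,Saimiri_sapiens)))).
That clade contains 13 terminal taxa: Avena_rubra, Camponotus_elegans, Carpinus_brevicauda, Colobus_palustris, Cuon_tricolor, Enhydra_montanus, Lutra_minor, Mus_nanus, Rattus_vulgaris, Saimiri_sapiens, Salamandra_maculatus, Salmo_robustus, Triticum_nanus.

13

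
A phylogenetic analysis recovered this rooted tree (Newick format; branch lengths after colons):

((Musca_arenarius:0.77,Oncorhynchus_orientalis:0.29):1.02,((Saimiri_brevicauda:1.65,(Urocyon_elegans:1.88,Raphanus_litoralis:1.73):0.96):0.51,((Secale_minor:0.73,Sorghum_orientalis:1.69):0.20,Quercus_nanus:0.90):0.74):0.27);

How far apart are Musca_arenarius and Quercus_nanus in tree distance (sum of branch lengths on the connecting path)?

The path runs Musca_arenarius → … → MRCA → … → Quercus_nanus; the MRCA is the root of the tree.
Branch lengths along that path: 0.77 + 1.02 + 0.27 + 0.74 + 0.90 = 3.70.

3.70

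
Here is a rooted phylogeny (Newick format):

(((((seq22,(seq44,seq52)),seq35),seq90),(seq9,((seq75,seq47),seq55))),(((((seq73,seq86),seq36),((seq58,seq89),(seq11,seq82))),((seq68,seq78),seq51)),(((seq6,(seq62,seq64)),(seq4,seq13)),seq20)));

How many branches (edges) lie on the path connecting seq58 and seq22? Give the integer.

The MRCA of seq58 and seq22 is the root of the tree.
From seq58 up to that node: 6 branches. From seq22 up to the same node: 5 branches. Total: 6 + 5 = 11.

11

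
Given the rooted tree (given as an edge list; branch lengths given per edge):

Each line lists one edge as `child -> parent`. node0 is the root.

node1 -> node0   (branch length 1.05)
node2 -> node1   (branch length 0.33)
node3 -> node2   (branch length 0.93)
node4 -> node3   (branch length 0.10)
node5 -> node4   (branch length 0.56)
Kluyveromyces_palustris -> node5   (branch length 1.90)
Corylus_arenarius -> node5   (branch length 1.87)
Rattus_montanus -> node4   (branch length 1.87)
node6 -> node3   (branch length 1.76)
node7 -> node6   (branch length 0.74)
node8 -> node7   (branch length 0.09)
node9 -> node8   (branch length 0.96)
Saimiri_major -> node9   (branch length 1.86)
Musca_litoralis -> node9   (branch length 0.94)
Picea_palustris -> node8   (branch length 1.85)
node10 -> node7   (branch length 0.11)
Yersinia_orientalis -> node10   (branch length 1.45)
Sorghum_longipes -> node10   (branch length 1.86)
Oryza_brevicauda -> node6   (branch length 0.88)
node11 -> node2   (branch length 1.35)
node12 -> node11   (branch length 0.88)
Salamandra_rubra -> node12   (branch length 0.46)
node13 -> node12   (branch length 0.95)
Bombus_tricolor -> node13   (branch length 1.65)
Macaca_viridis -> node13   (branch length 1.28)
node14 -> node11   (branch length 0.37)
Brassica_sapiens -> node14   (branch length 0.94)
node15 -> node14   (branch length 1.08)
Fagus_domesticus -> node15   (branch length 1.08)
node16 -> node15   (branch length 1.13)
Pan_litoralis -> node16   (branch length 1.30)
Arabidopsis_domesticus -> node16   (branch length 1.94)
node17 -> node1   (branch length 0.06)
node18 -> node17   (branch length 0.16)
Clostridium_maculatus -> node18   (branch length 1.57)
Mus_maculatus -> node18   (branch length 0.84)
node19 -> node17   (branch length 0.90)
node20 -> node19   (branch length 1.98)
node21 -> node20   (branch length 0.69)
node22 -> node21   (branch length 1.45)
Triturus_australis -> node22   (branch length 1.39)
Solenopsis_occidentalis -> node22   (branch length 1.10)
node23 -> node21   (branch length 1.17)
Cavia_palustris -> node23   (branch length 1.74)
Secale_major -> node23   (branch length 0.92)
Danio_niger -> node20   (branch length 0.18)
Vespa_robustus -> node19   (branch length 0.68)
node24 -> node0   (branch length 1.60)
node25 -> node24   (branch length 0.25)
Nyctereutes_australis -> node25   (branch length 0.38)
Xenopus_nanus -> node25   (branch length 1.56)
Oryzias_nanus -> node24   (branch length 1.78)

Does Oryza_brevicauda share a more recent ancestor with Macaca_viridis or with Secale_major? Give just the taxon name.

Macaca_viridis

The MRCA of Oryza_brevicauda and Macaca_viridis subtends ((((Kluyveromyces_palustris,Corylus_arenarius),Rattus_montanus),((((Saimiri_major,Musca_litoralis),Picea_palustris),(Yersinia_orientalis,Sorghum_longipes)),Oryza_brevicauda)),((Salamandra_rubra,(Bombus_tricolor,Macaca_viridis)),(Brassica_sapiens,(Fagus_domesticus,(Pan_litoralis,Arabidopsis_domesticus))))) (16 taxa).
The MRCA of Oryza_brevicauda and Secale_major subtends (((((Kluyveromyces_palustris,Corylus_arenarius),Rattus_montanus),((((Saimiri_major,Musca_litoralis),Picea_palustris),(Yersinia_orientalis,Sorghum_longipes)),Oryza_brevicauda)),((Salamandra_rubra,(Bombus_tricolor,Macaca_viridis)),(Brassica_sapiens,(Fagus_domesticus,(Pan_litoralis,Arabidopsis_domesticus))))),((Clostridium_maculatus,Mus_maculatus),((((Triturus_australis,Solenopsis_occidentalis),(Cavia_palustris,Secale_major)),Danio_niger),Vespa_robustus))) (24 taxa).
The first is nested inside the second, so Oryza_brevicauda shares a more recent common ancestor with Macaca_viridis.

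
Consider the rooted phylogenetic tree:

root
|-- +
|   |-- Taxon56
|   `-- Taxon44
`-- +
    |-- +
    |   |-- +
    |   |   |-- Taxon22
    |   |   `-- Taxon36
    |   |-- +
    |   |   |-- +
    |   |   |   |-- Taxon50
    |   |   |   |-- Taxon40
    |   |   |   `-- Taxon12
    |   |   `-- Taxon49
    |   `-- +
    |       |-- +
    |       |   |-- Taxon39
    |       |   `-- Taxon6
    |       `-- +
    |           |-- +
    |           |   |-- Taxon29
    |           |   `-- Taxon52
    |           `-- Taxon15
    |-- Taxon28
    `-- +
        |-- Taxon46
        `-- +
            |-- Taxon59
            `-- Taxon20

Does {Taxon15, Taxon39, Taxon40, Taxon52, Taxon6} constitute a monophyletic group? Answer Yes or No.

The MRCA of the listed taxa subtends ((Taxon22,Taxon36),((Taxon50,Taxon40,Taxon12),Taxon49),((Taxon39,Taxon6),((Taxon29,Taxon52),Taxon15))).
That clade also contains Taxon12, Taxon22, Taxon29, Taxon36, Taxon49, Taxon50, which are not in the proposed group, so the group is not monophyletic.

No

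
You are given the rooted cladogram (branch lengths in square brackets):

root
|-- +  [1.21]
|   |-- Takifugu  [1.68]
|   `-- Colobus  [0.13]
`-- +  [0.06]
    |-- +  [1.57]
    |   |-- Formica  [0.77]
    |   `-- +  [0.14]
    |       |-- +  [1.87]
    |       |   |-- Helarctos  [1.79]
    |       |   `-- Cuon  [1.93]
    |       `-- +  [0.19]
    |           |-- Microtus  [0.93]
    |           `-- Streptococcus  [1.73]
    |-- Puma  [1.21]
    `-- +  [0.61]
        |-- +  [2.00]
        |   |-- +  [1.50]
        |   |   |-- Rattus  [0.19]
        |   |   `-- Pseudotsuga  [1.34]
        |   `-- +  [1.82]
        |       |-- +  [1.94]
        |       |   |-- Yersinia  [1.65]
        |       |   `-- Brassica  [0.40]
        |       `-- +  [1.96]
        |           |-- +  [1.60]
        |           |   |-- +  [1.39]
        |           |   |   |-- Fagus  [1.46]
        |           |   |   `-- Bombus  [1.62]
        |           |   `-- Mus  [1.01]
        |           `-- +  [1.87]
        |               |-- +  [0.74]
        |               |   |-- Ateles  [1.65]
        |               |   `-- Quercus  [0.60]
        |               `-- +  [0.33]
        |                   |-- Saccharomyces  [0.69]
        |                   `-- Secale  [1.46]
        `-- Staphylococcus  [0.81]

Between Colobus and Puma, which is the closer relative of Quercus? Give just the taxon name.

The MRCA of Quercus and Puma subtends ((Formica,((Helarctos,Cuon),(Microtus,Streptococcus))),Puma,(((Rattus,Pseudotsuga),((Yersinia,Brassica),(((Fagus,Bombus),Mus),((Ateles,Quercus),(Saccharomyces,Secale))))),Staphylococcus)) (18 taxa).
The MRCA of Quercus and Colobus is the root, subtending the entire tree (20 taxa).
The first is nested inside the second, so Quercus shares a more recent common ancestor with Puma.

Puma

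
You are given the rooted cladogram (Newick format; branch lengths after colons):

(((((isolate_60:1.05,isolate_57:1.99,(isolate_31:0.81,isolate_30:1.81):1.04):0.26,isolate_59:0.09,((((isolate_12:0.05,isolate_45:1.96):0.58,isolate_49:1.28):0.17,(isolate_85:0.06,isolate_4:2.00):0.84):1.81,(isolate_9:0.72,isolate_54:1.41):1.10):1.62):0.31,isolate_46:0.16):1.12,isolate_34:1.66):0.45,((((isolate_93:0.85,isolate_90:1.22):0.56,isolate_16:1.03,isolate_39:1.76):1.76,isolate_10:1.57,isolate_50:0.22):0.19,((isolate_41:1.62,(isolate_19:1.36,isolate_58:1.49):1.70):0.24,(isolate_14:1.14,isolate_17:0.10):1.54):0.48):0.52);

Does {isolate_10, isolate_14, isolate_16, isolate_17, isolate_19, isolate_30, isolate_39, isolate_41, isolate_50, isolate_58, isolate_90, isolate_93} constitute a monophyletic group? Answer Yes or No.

No

The MRCA of the listed taxa is the root, so the smallest clade containing them is the whole tree.
That clade also contains isolate_12, isolate_31, isolate_34, isolate_4, isolate_45, isolate_46, isolate_49, isolate_54, isolate_57, isolate_59, isolate_60, isolate_85, isolate_9, which are not in the proposed group, so the group is not monophyletic.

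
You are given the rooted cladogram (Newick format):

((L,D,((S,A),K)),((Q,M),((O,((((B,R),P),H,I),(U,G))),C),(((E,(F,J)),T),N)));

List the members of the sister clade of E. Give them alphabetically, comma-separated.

F, J

E attaches to the tree at the node subtending (E,(F,J)).
The other lineage descending from that same node — the sister group — is (F,J); its 2 tips in alphabetical order are the answer.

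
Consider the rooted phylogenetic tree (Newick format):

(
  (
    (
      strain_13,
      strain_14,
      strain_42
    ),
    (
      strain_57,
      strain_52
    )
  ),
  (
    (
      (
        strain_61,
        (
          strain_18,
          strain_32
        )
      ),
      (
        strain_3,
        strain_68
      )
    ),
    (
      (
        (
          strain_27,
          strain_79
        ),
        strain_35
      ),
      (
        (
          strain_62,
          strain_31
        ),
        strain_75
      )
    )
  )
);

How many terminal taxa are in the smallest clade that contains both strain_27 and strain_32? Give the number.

11

The MRCA of strain_27 and strain_32 is the node subtending (((strain_61,(strain_18,strain_32)),(strain_3,strain_68)),(((strain_27,strain_79),strain_35),((strain_62,strain_31),strain_75))).
That clade contains 11 terminal taxa: strain_18, strain_27, strain_3, strain_31, strain_32, strain_35, strain_61, strain_62, strain_68, strain_75, strain_79.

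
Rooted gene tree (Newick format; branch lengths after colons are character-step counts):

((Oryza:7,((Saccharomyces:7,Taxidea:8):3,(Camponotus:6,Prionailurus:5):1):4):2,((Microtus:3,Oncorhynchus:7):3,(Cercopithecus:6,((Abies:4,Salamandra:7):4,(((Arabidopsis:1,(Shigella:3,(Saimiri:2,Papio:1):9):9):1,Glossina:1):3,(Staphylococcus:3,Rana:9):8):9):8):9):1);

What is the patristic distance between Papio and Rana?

40

The path runs Papio → … → MRCA → … → Rana; the MRCA is the node subtending (((Arabidopsis,(Shigella,(Saimiri,Papio))),Glossina),(Staphylococcus,Rana)).
Branch lengths along that path: 1 + 9 + 9 + 1 + 3 + 8 + 9 = 40.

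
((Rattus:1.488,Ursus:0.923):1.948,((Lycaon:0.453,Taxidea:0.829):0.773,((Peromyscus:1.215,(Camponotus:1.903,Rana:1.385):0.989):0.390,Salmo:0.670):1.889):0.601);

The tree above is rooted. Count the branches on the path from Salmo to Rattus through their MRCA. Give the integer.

5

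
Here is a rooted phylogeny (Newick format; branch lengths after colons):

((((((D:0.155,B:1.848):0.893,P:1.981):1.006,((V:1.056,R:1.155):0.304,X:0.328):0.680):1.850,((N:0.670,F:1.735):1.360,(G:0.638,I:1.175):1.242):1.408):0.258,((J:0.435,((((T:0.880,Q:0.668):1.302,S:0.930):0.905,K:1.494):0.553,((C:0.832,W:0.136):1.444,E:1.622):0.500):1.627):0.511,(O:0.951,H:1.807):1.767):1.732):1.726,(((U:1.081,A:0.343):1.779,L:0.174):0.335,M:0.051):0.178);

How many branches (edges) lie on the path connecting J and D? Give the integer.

The MRCA of J and D is the node subtending (((((D,B),P),((V,R),X)),((N,F),(G,I))),((J,((((T,Q),S),K),((C,W),E))),(O,H))).
From J up to that node: 3 branches. From D up to the same node: 5 branches. Total: 3 + 5 = 8.

8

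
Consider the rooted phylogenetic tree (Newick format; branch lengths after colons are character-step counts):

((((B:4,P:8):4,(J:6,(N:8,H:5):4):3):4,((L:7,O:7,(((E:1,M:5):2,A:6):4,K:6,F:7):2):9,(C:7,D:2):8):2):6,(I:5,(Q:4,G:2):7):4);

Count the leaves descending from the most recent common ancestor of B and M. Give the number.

The MRCA of B and M is the node subtending (((B,P),(J,(N,H))),((L,O,(((E,M),A),K,F)),(C,D))).
That clade contains 14 terminal taxa: A, B, C, D, E, F, H, J, K, L, M, N, O, P.

14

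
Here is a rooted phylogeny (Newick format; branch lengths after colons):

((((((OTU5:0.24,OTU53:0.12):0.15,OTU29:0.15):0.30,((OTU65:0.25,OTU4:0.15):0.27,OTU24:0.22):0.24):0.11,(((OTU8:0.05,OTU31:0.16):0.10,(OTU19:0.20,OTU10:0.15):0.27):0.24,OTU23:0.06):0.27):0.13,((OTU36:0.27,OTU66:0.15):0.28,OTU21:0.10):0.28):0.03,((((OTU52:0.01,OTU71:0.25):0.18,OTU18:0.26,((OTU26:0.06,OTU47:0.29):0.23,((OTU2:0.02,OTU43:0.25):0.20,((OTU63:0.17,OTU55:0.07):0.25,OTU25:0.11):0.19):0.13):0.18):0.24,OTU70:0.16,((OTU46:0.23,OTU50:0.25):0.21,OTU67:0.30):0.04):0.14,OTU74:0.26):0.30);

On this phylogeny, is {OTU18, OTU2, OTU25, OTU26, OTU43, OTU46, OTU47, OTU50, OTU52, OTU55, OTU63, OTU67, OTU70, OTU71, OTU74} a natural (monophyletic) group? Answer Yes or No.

The most recent common ancestor of these taxa subtends ((((OTU52,OTU71),OTU18,((OTU26,OTU47),((OTU2,OTU43),((OTU63,OTU55),OTU25)))),OTU70,((OTU46,OTU50),OTU67)),OTU74).
That clade has exactly 15 tips — every listed taxon and nothing else — so the group is monophyletic.

Yes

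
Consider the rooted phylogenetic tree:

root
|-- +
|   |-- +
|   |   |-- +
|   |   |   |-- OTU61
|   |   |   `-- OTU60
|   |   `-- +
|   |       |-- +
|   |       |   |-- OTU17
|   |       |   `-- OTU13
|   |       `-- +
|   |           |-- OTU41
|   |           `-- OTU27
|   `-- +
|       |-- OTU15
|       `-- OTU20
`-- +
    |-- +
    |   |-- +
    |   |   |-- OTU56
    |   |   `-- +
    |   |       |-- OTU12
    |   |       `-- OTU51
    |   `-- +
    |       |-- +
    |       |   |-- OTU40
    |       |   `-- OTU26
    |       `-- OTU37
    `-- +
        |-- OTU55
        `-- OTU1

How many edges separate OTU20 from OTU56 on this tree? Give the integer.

The MRCA of OTU20 and OTU56 is the root of the tree.
From OTU20 up to that node: 3 branches. From OTU56 up to the same node: 4 branches. Total: 3 + 4 = 7.

7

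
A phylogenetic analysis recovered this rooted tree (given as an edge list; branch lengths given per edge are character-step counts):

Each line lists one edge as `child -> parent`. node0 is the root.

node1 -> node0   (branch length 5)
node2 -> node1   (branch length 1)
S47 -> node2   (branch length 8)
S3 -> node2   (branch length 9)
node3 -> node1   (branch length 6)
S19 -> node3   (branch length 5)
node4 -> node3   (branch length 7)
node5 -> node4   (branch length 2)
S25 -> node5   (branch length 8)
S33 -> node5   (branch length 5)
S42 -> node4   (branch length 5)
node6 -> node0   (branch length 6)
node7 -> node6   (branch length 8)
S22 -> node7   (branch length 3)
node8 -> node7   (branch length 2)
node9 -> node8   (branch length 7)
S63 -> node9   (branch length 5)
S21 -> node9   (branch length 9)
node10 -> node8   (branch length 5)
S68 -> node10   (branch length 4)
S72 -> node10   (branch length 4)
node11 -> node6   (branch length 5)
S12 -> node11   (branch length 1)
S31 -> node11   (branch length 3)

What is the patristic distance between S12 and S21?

32

The path runs S12 → … → MRCA → … → S21; the MRCA is the node subtending ((S22,((S63,S21),(S68,S72))),(S12,S31)).
Branch lengths along that path: 1 + 5 + 8 + 2 + 7 + 9 = 32.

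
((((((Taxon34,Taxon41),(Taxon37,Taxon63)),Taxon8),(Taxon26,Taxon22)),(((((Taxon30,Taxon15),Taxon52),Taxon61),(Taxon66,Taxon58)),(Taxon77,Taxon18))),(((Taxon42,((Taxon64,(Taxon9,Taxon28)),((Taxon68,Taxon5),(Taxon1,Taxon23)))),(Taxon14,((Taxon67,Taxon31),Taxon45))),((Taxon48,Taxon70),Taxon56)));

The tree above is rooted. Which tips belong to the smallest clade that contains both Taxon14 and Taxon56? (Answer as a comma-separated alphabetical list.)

Tracing Taxon14: it sits inside (Taxon14,((Taxon67,Taxon31),Taxon45)).
Tracing Taxon56: it sits inside ((Taxon48,Taxon70),Taxon56).
The smallest clade enclosing both is (((Taxon42,((Taxon64,(Taxon9,Taxon28)),((Taxon68,Taxon5),(Taxon1,Taxon23)))),(Taxon14,((Taxon67,Taxon31),Taxon45))),((Taxon48,Taxon70),Taxon56)); the answer is its 15 terminal taxa in alphabetical order.

Taxon1, Taxon14, Taxon23, Taxon28, Taxon31, Taxon42, Taxon45, Taxon48, Taxon5, Taxon56, Taxon64, Taxon67, Taxon68, Taxon70, Taxon9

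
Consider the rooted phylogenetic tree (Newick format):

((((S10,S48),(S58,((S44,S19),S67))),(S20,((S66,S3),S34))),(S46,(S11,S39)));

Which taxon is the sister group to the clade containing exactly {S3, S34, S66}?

The clade containing exactly {S3, S34, S66} attaches to the tree at the node subtending (S20,((S66,S3),S34)).
The other lineage descending from that same node — the sister group — is the single tip S20.

S20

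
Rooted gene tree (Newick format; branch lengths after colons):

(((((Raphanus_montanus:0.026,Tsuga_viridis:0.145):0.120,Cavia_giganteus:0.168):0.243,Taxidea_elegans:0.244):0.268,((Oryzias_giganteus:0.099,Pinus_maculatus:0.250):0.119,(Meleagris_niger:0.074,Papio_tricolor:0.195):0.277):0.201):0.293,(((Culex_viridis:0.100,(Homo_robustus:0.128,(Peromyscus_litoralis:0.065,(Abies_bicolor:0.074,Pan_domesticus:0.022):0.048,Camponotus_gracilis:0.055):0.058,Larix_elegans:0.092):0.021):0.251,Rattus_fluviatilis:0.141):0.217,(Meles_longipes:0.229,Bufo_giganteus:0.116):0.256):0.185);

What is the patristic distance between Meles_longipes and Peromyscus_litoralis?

1.097

The path runs Meles_longipes → … → MRCA → … → Peromyscus_litoralis; the MRCA is the node subtending (((Culex_viridis,(Homo_robustus,(Peromyscus_litoralis,(Abies_bicolor,Pan_domesticus),Camponotus_gracilis),Larix_elegans)),Rattus_fluviatilis),(Meles_longipes,Bufo_giganteus)).
Branch lengths along that path: 0.229 + 0.256 + 0.217 + 0.251 + 0.021 + 0.058 + 0.065 = 1.097.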